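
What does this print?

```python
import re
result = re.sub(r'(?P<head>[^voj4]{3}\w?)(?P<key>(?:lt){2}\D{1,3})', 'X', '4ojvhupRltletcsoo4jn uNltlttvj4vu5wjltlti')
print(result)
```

Pattern: exactly 3 of any character except [voj4], then optionally a word character (captured as 'head'); then the literal 'lt' repeated 2 times, then 1 to 3 of a non-digit (captured as 'key').
Matches: at [19:30] → 'n uNltlttvj'; at [32:41] → 'u5wjltlti'.
Every occurrence is swapped for 'X'.

4ojvhupRltletcsoo4jX4vX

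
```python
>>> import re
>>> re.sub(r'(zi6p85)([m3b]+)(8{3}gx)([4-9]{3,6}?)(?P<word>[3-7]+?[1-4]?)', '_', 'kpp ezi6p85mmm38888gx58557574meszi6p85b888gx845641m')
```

This matches the literal 'zi6', then the literal 'p85' (captured); then one or more of one of [m3b] (captured); then exactly 3 of a literal '8', then the literal 'gx' (captured); then 3 to 6 of a character in [4-9] (lazy) (captured); then one or more of a character in [3-7] (lazy), then optionally a character in [1-4] (captured as 'word').
Lazy quantifiers expand one character at a time until the remainder of the pattern can match.
Matches: at [32:49] → 'zi6p85b888gx84564'.
`sub` substitutes '_' at each match site.

'kpp ezi6p85mmm38888gx58557574mes_1m'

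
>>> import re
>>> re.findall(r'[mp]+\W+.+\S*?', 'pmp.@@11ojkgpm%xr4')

['pmp.@@11ojkgpm%xr4']

`findall` yields the raw match text (1 of them) because the pattern has no groups.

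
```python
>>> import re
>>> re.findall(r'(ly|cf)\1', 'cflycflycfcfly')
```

['cf']

The backreference `\1` re-matches whatever the first group consumed, character for character.
Scanning left to right: at [8:12] match 'cfcf', group 1 = 'cf'.
`findall` collects group 1 from the one match (1 total).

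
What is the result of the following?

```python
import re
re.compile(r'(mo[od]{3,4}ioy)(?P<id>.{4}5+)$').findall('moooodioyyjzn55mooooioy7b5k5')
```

The pattern matches the literal 'mo', then 3 to 4 of one of [od], then the literal 'ioy' (captured); then exactly 4 of any character, then one or more of the literal '5' (captured as 'id'); then anchored at the end.
Scanning left to right: at [15:28] match 'mooooioy7b5k5', groups = ('mooooioy', '7b5k5').
Multiple groups make `findall` return tuples — one 2-tuple for the one match.

[('mooooioy', '7b5k5')]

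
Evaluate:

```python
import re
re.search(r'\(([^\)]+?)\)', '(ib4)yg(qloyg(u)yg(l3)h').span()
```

(0, 5)

`re.search` tries every starting position until one works.
The match spans [0:5] → '(ib4)'.
Captured: group 1 = 'ib4'.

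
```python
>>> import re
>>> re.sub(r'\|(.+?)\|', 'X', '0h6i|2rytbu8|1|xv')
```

'0h6iX1|xv'

Lazy quantifiers expand one character at a time until the remainder of the pattern can match.
Matches: at [4:13] → '|2rytbu8|'.
Every occurrence is swapped for 'X'.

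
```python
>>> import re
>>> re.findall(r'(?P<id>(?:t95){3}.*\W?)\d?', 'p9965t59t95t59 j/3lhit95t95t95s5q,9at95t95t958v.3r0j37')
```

['t95t95t95s5q,9at95t95t958v.3r0j37']

Pattern: the literal 't95' repeated 3 times, then zero or more of any character, then optionally a non-word character (captured as 'id'); then optionally a digit.
Matches: at [21:54] match 't95t95t95s5q,9at95t95t958v.3r0j37', group 1 = 't95t95t95s5q,9at95t95t958v.3r0j37'.
One capturing group, so `findall` returns just the captured substring from the one match — 1 in all.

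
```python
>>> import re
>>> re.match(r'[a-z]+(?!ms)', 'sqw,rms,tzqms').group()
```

`re.match` only tries the pattern at the start of the string.
The match spans [0:3] → 'sqw'.

'sqw'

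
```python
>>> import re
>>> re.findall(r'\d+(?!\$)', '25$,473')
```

`(?!…)`/`(?<!…)` only lets a position through if the neighbouring text does NOT match; no characters are consumed.
Scanning left to right: at [0:1] → '2'; at [4:7] → '473'.
Since nothing is captured, `findall` lists the 2 matched substrings directly.

['2', '473']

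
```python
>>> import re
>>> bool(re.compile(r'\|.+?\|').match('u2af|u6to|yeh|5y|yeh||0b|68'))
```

False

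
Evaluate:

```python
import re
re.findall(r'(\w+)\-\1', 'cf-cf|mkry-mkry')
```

A backreference is literal: `\1` must see the identical characters the first group matched.
Matches: at [0:5] match 'cf-cf', group 1 = 'cf'; at [6:15] match 'mkry-mkry', group 1 = 'mkry'.
Because there's exactly one group, `findall` drops the full match and keeps group 1 from each hit.

['cf', 'mkry']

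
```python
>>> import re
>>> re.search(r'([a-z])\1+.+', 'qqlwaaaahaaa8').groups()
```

`\1` is not a pattern — it's the concrete string captured by group 1, re-applied verbatim.
`re.search` tries every starting position until one works.
The match spans [0:13] → 'qqlwaaaahaaa8'.
Captured: group 1 = 'q'.

('q',)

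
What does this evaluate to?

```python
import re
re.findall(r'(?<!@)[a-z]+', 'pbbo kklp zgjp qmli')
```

['pbbo', 'kklp', 'zgjp', 'qmli']

A negative assertion filters positions out without eating any characters.
Walking the string: at [0:4] → 'pbbo'; at [5:9] → 'kklp'; at [10:14] → 'zgjp'; at [15:19] → 'qmli'.
No capturing groups, so `findall` returns the 4 full match strings.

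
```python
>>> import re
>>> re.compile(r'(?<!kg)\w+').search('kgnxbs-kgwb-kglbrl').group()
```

The negative lookahead/lookbehind blocks any match where the forbidden context is present.
The match spans [0:6] → 'kgnxbs'.

'kgnxbs'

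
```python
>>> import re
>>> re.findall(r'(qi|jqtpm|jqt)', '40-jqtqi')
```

['jqt', 'qi']

Matches: at [3:6] match 'jqt', group 1 = 'jqt'; at [6:8] match 'qi', group 1 = 'qi'.
Because there's exactly one group, `findall` drops the full match and keeps group 1 from each hit.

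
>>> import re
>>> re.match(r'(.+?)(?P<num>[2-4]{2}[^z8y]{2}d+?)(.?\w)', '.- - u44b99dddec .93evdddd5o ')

`re.match` only tries the pattern at the start of the string.
Here position 0 doesn't satisfy it, so the call returns None.

None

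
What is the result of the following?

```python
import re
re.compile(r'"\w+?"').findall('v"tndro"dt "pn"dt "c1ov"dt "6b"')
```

['"tndro"', '"pn"', '"c1ov"', '"6b"']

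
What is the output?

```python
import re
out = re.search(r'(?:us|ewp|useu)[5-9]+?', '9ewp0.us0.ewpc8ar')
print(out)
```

Here no position works, so the call returns None.

None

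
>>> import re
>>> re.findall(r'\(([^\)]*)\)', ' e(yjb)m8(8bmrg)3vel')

['yjb', '8bmrg']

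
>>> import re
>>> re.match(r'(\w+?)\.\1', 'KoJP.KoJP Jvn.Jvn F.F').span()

(0, 9)

After group 1 captures some text, `\1` only succeeds where that same text appears again.
`match` is anchored at position 0; if the pattern doesn't fit there, it returns None.
The match spans [0:9] → 'KoJP.KoJP'.
Captured: group 1 = 'KoJP'.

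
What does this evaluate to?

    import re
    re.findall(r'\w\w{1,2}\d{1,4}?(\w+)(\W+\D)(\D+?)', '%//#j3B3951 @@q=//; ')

[('951', ' @@q', '=')]

Pattern: a word character, then 1 to 2 of a word character, then 1 to 4 of a digit (lazy); then one or more of a word character (captured); then one or more of a non-word character, then a non-digit (captured); then one or more of a non-digit (lazy) (captured).
Matches: at [4:16] match 'j3B3951 @@q=', groups = ('951', ' @@q', '=').
3 groups means the one result is a tuple of 3 captured strings — 1 here.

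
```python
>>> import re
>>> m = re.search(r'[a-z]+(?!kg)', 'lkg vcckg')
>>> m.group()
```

The negative lookaround is zero-width — it rules out positions where the adjacent text would match, without consuming anything.
The match spans [0:3] → 'lkg'.

'lkg'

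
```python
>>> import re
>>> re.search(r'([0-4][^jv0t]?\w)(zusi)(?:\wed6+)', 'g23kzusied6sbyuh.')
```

None

This matches a character in [0-4], then optionally any character except [jv0t], then a word character (captured); then the literal 'zu', then the literal 'si' (captured); then a word character, then the literal 'ed', then one or more of a literal '6' (non-capturing group).
Unlike `match`, `search` isn't anchored — it looks for the pattern anywhere in the string.
Here no position works, so the call returns None.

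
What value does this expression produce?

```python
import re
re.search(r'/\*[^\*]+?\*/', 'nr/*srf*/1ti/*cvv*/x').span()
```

`re.search` scans for the first position where the pattern succeeds.
The match spans [2:9] → '/*srf*/'.

(2, 9)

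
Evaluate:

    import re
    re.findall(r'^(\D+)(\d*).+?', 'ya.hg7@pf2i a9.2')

[('ya.hg', '7')]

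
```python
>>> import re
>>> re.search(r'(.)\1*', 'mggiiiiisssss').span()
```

(0, 1)

`\1` has to match the exact text group 1 already captured.
`re.search` tries every starting position until one works.
The match spans [0:1] → 'm'.
Captured: group 1 = 'm'.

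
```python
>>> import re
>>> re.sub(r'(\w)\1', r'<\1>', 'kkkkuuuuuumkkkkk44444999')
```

'<k><k><u><u><u>m<k><k>k<4><4>4<9>9'

`\1` is not a pattern — it's the concrete string captured by group 1, re-applied verbatim.
Each match is replaced using the text its own group 1 captured.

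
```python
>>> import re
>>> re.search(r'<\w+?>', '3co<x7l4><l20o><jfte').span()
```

`re.search` tries every starting position until one works.
The match spans [3:9] → '<x7l4>'.

(3, 9)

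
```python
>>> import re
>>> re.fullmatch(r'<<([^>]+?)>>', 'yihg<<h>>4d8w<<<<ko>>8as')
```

None

`re.fullmatch` is like wrapping the pattern in `^…$` (in single-line mode).
Here there's no way to consume every character, so the call returns None.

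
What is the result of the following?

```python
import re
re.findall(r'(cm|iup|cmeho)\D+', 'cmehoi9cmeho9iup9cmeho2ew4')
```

Alternation tries branches left to right and keeps the first one that lets the overall match succeed at that position.
With a single group, `findall` returns only what that group captured — 3 items.

['cm', 'cm', 'cm']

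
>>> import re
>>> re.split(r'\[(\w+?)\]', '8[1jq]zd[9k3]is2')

['8', '1jq', 'zd', '9k3', 'is2']

Matches to split on: at [1:6] → '[1jq]'; at [8:13] → '[9k3]'.
With a capturing group present, the delimiter's captured portion is kept in the result list.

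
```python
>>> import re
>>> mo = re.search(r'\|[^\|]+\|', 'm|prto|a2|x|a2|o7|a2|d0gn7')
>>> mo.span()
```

`search` walks the string left to right and returns the first match it finds.
The match spans [1:7] → '|prto|'.

(1, 7)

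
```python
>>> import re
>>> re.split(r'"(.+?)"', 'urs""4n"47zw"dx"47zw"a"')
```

Matches to split on: at [3:8] → '""4n"'; at [12:16] → '"dx"'; at [20:23] → '"a"'.
With a capturing group present, the delimiter's captured portion is kept in the result list.

['urs', '"4n', '47zw', 'dx', '47zw', 'a', '']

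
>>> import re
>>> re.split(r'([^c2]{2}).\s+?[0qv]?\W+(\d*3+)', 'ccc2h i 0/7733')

['ccc2', 'h ', '7733', '']

Pattern: exactly 2 of any character except [c2] (captured); then any character, then one or more of whitespace (lazy), then optionally one of [0qv]; then one or more of a non-word character; then zero or more of a digit, then one or more of a literal '3' (captured).
Matches to split on: at [4:14] → 'h i 0/7733'.
The group in the pattern means `split` returns the separators' captures alongside the pieces.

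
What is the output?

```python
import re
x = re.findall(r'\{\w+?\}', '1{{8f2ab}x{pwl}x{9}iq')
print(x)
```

['{8f2ab}', '{pwl}', '{9}']

Walking the string: at [2:9] → '{8f2ab}'; at [10:15] → '{pwl}'; at [16:19] → '{9}'.
No capturing groups, so `findall` returns the 3 full match strings.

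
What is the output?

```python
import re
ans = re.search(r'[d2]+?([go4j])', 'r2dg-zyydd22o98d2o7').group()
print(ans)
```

2dg

This matches one or more of one of [d2] (lazy); then one of [go4j] (captured).
`search` walks the string left to right and returns the first match it finds.
The match spans [1:4] → '2dg'.
Captured: group 1 = 'g'.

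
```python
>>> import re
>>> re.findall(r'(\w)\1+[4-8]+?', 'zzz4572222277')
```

['z', '2']

After group 1 captures some text, `\1` only succeeds where that same text appears again.
Walking the string: at [0:4] match 'zzz4', group 1 = 'z'; at [6:12] match '222227', group 1 = '2'.
With a single group, `findall` returns only what that group captured — 2 items.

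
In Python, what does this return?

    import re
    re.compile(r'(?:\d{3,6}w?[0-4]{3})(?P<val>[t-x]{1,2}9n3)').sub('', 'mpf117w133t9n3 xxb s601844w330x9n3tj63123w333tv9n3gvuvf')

'mpf xxb stjgvuvf'

This matches 3 to 6 of a digit, then optionally a literal 'w', then exactly 3 of a character in [0-4] (non-capturing group); then 1 to 2 of a character in [t-x], then the literal '9n3' (captured as 'val').
Matches: at [3:14] → '117w133t9n3'; at [20:34] → '601844w330x9n3'; at [36:50] → '63123w333tv9n3'.
`sub` substitutes '' at each match site.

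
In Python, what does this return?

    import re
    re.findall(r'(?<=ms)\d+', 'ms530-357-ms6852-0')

['530', '6852']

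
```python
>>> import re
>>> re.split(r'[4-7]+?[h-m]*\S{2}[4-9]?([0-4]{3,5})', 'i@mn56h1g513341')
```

The pattern matches one or more of a character in [4-7] (lazy), then zero or more of a character in [h-m]; then exactly 2 of a non-whitespace character, then optionally a character in [4-9]; then 3 to 5 of a character in [0-4] (captured).
Matches to split on: at [4:15] → '56h1g513341'.
The group in the pattern means `split` returns the separators' captures alongside the pieces.

['i@mn', '13341', '']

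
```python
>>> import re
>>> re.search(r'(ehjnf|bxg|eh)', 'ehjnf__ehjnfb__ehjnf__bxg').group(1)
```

The match spans [0:5] → 'ehjnf'.
Captured: group 1 = 'ehjnf'.

'ehjnf'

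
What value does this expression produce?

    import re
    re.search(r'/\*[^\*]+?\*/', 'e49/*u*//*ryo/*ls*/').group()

'/*u*/'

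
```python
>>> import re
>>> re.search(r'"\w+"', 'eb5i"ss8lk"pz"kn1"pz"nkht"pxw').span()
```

(4, 11)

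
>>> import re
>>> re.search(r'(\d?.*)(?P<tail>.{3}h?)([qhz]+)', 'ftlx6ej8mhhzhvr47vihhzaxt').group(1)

'ftlx6ej8mhhzhvr47v'

The match spans [0:22] → 'ftlx6ej8mhhzhvr47vihhz'.
Captured: group 1 = 'ftlx6ej8mhhzhvr47v', group 2 = 'ihh', group 3 = 'z'.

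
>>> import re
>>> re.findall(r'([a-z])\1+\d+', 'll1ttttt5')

['l', 't']

`\1` has to match the exact text group 1 already captured.
Scanning left to right: at [0:3] match 'll1', group 1 = 'l'; at [3:9] match 'ttttt5', group 1 = 't'.
`findall` collects group 1 from each match (2 total).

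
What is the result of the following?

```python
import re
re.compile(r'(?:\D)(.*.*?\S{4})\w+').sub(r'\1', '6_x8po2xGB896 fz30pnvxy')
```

This matches a non-digit (non-capturing group); then zero or more of any character, then zero or more of any character (lazy), then exactly 4 of a non-whitespace character (captured); then one or more of a word character.
Matches: at [1:23] → '_x8po2xGB896 fz30pnvxy'.
The replacement refers to a captured group, so each match is rewritten using its own captured text.

'6x8po2xGB896 fz30pnvx'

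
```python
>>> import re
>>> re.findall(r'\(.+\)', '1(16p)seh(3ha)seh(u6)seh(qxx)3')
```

['(16p)seh(3ha)seh(u6)seh(qxx)']

Matches: at [1:29] → '(16p)seh(3ha)seh(u6)seh(qxx)'.
`findall` yields the raw match text (1 of them) because the pattern has no groups.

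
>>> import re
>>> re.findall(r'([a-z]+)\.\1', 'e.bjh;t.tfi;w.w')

['t', 'w']

The backreference `\1` re-matches whatever the first group consumed, character for character.
Scanning left to right: at [6:9] match 't.t', group 1 = 't'; at [12:15] match 'w.w', group 1 = 'w'.
One capturing group, so `findall` returns just the captured substring from each match — 2 in all.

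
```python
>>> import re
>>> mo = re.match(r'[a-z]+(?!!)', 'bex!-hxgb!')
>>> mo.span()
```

The negative lookaround is zero-width — it rules out positions where the adjacent text would match, without consuming anything.
`match` is anchored at position 0; if the pattern doesn't fit there, it returns None.
The match spans [0:2] → 'be'.

(0, 2)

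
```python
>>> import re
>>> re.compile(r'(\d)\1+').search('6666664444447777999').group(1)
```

'6'

`\1` is not a pattern — it's the concrete string captured by group 1, re-applied verbatim.
`re.search` tries every starting position until one works.
The match spans [0:6] → '666666'.
Captured: group 1 = '6'.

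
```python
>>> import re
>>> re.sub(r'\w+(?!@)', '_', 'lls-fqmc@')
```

The negative lookaround is zero-width — it rules out positions where the adjacent text would match, without consuming anything.
Matches: at [0:3] → 'lls'; at [4:7] → 'fqm'.
`sub` substitutes '_' at each match site.

'_-_c@'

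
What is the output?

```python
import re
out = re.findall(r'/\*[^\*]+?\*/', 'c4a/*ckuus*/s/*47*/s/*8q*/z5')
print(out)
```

With no groups in the pattern, `findall` gives back each whole match — 3 here.

['/*ckuus*/', '/*47*/', '/*8q*/']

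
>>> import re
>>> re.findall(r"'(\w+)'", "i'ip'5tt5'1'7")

Because there's exactly one group, `findall` drops the full match and keeps group 1 from each hit.

['ip', '1']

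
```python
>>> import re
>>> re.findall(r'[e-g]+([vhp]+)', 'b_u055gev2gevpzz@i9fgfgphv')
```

['v', 'vp', 'phv']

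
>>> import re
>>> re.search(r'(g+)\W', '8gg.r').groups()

('gg',)

The match spans [1:4] → 'gg.'.
Captured: group 1 = 'gg'.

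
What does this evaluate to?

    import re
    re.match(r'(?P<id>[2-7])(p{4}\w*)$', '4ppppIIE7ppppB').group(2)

'ppppIIE7ppppB'

The match spans [0:14] → '4ppppIIE7ppppB'.
Captured: group 1 = '4', group 2 = 'ppppIIE7ppppB'.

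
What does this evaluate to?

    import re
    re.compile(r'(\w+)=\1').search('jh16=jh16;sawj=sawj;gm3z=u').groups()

('jh16',)

The backreference `\1` re-matches whatever the first group consumed, character for character.
Unlike `match`, `search` isn't anchored — it looks for the pattern anywhere in the string.
The match spans [0:9] → 'jh16=jh16'.
Captured: group 1 = 'jh16'.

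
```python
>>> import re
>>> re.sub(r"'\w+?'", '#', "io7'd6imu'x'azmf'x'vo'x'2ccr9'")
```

Every occurrence is swapped for '#'.

'io7#x#x#x#'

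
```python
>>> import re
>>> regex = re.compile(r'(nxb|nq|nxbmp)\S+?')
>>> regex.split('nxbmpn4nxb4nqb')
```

['', 'nxb', 'pn4', 'nxb', '', 'nq', '']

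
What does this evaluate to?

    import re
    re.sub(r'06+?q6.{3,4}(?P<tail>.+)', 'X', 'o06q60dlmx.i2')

'oX'

This matches the literal '0', then one or more of a literal '6' (lazy); then the literal 'q6', then 3 to 4 of any character; then one or more of any character (captured as 'tail').
Each match is replaced by 'X'.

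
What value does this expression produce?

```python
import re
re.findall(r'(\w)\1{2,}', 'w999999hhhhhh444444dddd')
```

`\1` is not a pattern — it's the concrete string captured by group 1, re-applied verbatim.
`findall` collects group 1 from each match (4 total).

['9', 'h', '4', 'd']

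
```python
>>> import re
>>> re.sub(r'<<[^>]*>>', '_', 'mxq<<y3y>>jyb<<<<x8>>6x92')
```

'mxq_jyb_6x92'

Matches: at [3:10] → '<<y3y>>'; at [13:21] → '<<<<x8>>'.
Every occurrence is swapped for '_'.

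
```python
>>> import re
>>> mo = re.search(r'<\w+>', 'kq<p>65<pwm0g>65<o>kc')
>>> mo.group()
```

'<p>'

`re.search` tries every starting position until one works.
The match spans [2:5] → '<p>'.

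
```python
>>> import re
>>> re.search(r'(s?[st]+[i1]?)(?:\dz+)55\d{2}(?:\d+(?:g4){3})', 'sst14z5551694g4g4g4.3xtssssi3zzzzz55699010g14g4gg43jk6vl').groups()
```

The pattern matches optionally the literal 's', then one or more of one of [st], then optionally one of [i1] (captured); then a digit, then one or more of a literal 'z' (non-capturing group); then the literal '55', then exactly 2 of a digit; then one or more of a digit, then the literal 'g4' repeated 3 times (non-capturing group).
Unlike `match`, `search` isn't anchored — it looks for the pattern anywhere in the string.
The match spans [0:19] → 'sst14z5551694g4g4g4'.
Captured: group 1 = 'sst1'.

('sst1',)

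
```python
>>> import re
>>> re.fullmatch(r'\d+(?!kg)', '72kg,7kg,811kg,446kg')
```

None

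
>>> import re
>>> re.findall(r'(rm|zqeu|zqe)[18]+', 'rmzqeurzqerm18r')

Scanning left to right: at [10:14] match 'rm18', group 1 = 'rm'.
With a single group, `findall` returns only what that group captured — 1 item.

['rm']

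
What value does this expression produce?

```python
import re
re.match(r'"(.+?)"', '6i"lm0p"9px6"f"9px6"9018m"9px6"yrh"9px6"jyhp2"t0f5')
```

None

`match` is anchored at position 0; if the pattern doesn't fit there, it returns None.
Here the pattern fails at index 0, so the call returns None.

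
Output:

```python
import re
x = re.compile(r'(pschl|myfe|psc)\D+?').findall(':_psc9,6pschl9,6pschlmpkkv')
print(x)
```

['psc', 'pschl']

Branches in `(...|...)` are attempted left-to-right; the first branch that allows the whole pattern to succeed is taken.
Walking the string: at [8:12] match 'psch', group 1 = 'psc'; at [16:22] match 'pschlm', group 1 = 'pschl'.
`findall` collects group 1 from each match (2 total).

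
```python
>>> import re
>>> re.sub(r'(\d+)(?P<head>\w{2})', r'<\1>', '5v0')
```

The pattern matches one or more of a digit (captured); then exactly 2 of a word character (captured as 'head').
Matches: at [0:3] → '5v0'.
The replacement refers to a captured group, so each match is rewritten using its own captured text.

'<5>'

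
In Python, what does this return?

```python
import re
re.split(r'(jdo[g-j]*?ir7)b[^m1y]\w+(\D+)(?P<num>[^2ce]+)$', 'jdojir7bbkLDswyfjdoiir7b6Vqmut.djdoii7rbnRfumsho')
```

['', 'jdojir7', '.djdoii', '7rbnRfumsho', '']

The group in the pattern means `split` returns the separators' captures alongside the pieces.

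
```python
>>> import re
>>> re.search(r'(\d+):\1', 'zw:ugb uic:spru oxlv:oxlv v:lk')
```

None

The backreference `\1` re-matches whatever the first group consumed, character for character.
Here nothing in the string fits, so the call returns None.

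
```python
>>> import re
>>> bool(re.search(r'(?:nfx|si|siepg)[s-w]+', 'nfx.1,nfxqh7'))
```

Here nothing in the string fits, so the call returns None, and `bool(None)` is False.

False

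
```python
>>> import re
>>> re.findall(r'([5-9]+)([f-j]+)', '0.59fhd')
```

[('59', 'fh')]

This matches one or more of a character in [5-9] (captured); then one or more of a character in [f-j] (captured).
Walking the string: at [2:6] match '59fh', groups = ('59', 'fh').
Multiple groups make `findall` return tuples — one 2-tuple for the one match.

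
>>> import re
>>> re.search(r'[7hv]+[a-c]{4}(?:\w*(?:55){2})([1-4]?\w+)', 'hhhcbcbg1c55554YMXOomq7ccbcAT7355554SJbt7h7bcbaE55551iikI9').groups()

('1iikI9',)

Pattern: one or more of one of [7hv], then exactly 4 of a character in [a-c]; then zero or more of a word character, then the literal '55' repeated 2 times (non-capturing group); then optionally a character in [1-4], then one or more of a word character (captured).
Unlike `match`, `search` isn't anchored — it looks for the pattern anywhere in the string.
The match spans [0:58] → 'hhhcbcbg1c55554YMXOomq7ccbcAT7355554SJbt7h7bcbaE55551iikI9'.
Captured: group 1 = '1iikI9'.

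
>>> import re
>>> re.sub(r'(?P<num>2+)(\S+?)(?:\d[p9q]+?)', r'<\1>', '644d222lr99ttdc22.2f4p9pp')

'644d<222>ttdc<22>9pp'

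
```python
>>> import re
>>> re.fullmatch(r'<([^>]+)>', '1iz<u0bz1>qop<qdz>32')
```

None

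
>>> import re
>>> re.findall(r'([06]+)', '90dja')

The pattern matches one or more of one of [06] (captured).
Matches: at [1:2] match '0', group 1 = '0'.
One capturing group, so `findall` returns just the captured substring from the one match — 1 in all.

['0']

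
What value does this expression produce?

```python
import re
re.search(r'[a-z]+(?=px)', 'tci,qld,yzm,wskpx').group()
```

'wsk'

The positive lookaround only admits positions where the adjacent text matches; those characters stay outside the span.
The match spans [12:15] → 'wsk'.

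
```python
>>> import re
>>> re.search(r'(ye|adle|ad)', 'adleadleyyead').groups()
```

The match spans [0:4] → 'adle'.
Captured: group 1 = 'adle'.

('adle',)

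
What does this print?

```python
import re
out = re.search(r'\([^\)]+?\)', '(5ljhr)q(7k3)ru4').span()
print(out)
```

`re.search` tries every starting position until one works.
The match spans [0:7] → '(5ljhr)'.

(0, 7)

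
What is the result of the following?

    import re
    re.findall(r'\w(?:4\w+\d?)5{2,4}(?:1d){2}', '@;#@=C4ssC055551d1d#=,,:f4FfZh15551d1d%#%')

This matches a word character; then a literal '4', then one or more of a word character, then optionally a digit (non-capturing group); then 2 to 4 of the literal '5', then the literal '1d' repeated 2 times.
Matches: at [5:19] → 'C4ssC055551d1d'; at [24:38] → 'f4FfZh15551d1d'.
`findall` yields the raw match text (2 of them) because the pattern has no groups.

['C4ssC055551d1d', 'f4FfZh15551d1d']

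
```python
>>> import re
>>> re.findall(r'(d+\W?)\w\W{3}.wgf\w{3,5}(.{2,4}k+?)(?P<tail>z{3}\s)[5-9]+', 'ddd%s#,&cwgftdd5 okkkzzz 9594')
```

Multiple groups make `findall` return tuples — one 3-tuple for the one match.

[('ddd%', ' okkk', 'zzz ')]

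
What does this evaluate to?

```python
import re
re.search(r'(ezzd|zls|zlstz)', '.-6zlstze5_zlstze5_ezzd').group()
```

'zls'

Branches in `(...|...)` are attempted left-to-right; the first branch that allows the whole pattern to succeed is taken.
The match spans [3:6] → 'zls'.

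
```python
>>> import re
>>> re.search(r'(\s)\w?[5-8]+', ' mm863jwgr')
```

None

This matches whitespace (captured); then optionally a word character, then one or more of a character in [5-8].
`search` walks the string left to right and returns the first match it finds.
Here the pattern never matches, so the call returns None.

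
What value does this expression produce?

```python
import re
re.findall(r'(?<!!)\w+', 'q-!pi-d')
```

['q', 'i', 'd']

Because the assertion is negative and zero-width, positions next to the forbidden text are skipped.
`findall` yields the raw match text (3 of them) because the pattern has no groups.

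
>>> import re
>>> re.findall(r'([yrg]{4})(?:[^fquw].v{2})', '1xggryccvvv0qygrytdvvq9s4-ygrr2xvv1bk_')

['ggry', 'ygry', 'ygrr']

Pattern: exactly 4 of one of [yrg] (captured); then any character except [fquw], then any character, then exactly 2 of a literal 'v' (non-capturing group).
Scanning left to right: at [2:10] match 'ggryccvv', group 1 = 'ggry'; at [13:21] match 'ygrytdvv', group 1 = 'ygry'; at [26:34] match 'ygrr2xvv', group 1 = 'ygrr'.
One capturing group, so `findall` returns just the captured substring from each match — 3 in all.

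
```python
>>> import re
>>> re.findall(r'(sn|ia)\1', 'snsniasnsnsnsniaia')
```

['sn', 'sn', 'sn', 'ia']

After group 1 captures some text, `\1` only succeeds where that same text appears again.
Matches: at [0:4] match 'snsn', group 1 = 'sn'; at [6:10] match 'snsn', group 1 = 'sn'; at [10:14] match 'snsn', group 1 = 'sn'; at [14:18] match 'iaia', group 1 = 'ia'.
One capturing group, so `findall` returns just the captured substring from each match — 4 in all.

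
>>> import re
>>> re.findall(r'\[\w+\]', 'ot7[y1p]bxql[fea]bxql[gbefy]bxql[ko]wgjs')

Matches: at [3:8] → '[y1p]'; at [12:17] → '[fea]'; at [21:28] → '[gbefy]'; at [32:36] → '[ko]'.
Since nothing is captured, `findall` lists the 4 matched substrings directly.

['[y1p]', '[fea]', '[gbefy]', '[ko]']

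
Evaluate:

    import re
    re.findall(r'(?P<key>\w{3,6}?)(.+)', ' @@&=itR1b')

[('itR', '1b')]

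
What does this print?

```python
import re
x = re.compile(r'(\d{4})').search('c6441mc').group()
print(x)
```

This matches exactly 4 of a digit (captured).
The match spans [1:5] → '6441'.

6441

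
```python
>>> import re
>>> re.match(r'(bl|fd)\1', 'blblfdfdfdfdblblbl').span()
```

`\1` has to match the exact text group 1 already captured.
`re.match` won't scan ahead — the pattern has to work from the very first character.
The match spans [0:4] → 'blbl'.
Captured: group 1 = 'bl'.

(0, 4)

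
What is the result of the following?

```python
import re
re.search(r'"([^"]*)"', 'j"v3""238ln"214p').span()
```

(1, 5)

`re.search` tries every starting position until one works.
The match spans [1:5] → '"v3"'.
Captured: group 1 = 'v3'.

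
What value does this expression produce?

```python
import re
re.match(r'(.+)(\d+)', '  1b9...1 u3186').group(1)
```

The pattern matches one or more of any character (captured); then one or more of a digit (captured).
`re.match` only tries the pattern at the start of the string.
The match spans [0:15] → '  1b9...1 u3186'.
Captured: group 1 = '  1b9...1 u318', group 2 = '6'.

'  1b9...1 u318'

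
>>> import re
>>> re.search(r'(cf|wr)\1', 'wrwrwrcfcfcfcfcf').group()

'wrwr'

The backreference `\1` re-matches whatever the first group consumed, character for character.
`re.search` scans for the first position where the pattern succeeds.
The match spans [0:4] → 'wrwr'.
Captured: group 1 = 'wr'.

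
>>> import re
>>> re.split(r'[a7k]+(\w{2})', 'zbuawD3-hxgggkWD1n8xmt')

['zbu', 'wD', '3-hxggg', 'WD', '1n8xmt']

`re.split` interleaves the captured-group text with the surrounding fragments.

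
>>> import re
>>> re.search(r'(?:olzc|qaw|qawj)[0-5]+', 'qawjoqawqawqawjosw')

None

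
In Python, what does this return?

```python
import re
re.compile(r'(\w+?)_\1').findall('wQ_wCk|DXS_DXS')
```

['DXS']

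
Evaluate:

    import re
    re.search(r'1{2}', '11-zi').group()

'11'

The match spans [0:2] → '11'.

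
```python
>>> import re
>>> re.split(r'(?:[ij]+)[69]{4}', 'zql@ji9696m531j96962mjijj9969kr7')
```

['zql@', 'm531', '2m', 'kr7']

Pattern: one or more of one of [ij] (non-capturing group); then exactly 4 of one of [69].
Matches to split on: at [4:10] → 'ji9696'; at [14:19] → 'j9696'; at [21:29] → 'jijj9969'.
`split` removes every match and returns the 4 fragments in between.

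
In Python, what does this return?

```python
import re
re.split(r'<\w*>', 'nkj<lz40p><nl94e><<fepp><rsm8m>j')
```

['nkj', '', '<', '', 'j']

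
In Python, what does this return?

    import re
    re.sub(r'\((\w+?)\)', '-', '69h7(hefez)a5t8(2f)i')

'69h7-a5t8-i'

Matches: at [4:11] → '(hefez)'; at [15:19] → '(2f)'.
`sub` substitutes '-' at each match site.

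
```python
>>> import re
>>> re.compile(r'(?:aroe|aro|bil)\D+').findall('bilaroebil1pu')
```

['bilaroebil']

Walking the string: at [0:10] → 'bilaroebil'.
`findall` yields the raw match text (1 of them) because the pattern has no groups.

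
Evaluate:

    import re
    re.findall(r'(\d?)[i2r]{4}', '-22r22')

This matches optionally a digit (captured); then exactly 4 of one of [i2r].
Matches: at [1:6] match '22r22', group 1 = '2'.
With a single group, `findall` returns only what that group captured — 1 item.

['2']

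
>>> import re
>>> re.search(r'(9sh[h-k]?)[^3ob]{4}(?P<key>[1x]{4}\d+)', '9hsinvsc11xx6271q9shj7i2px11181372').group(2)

The match spans [17:34] → '9shj7i2px11181372'.
Captured: group 1 = '9shj', group 2 = 'x11181372'.

'x11181372'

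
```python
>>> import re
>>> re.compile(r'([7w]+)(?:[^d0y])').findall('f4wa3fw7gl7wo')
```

['w', 'w7', '7w']

Pattern: one or more of one of [7w] (captured); then any character except [d0y] (non-capturing group).
Scanning left to right: at [2:4] match 'wa', group 1 = 'w'; at [6:9] match 'w7g', group 1 = 'w7'; at [10:13] match '7wo', group 1 = '7w'.
Because there's exactly one group, `findall` drops the full match and keeps group 1 from each hit.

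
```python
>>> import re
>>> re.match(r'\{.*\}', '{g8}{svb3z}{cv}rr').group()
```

`re.match` won't scan ahead — the pattern has to work from the very first character.
The match spans [0:15] → '{g8}{svb3z}{cv}'.

'{g8}{svb3z}{cv}'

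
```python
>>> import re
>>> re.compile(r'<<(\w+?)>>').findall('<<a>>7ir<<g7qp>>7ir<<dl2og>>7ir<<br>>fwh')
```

['a', 'g7qp', 'dl2og', 'br']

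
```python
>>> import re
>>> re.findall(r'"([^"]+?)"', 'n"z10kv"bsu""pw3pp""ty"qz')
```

`findall` collects group 1 from each match (3 total).

['z10kv', 'pw3pp', 'ty']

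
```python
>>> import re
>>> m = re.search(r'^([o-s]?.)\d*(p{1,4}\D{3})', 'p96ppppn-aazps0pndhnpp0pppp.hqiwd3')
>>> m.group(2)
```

The match spans [0:10] → 'p96ppppn-a'.
Captured: group 1 = 'p9', group 2 = 'ppppn-a'.

'ppppn-a'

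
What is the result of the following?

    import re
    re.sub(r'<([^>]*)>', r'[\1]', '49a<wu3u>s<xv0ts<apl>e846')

Matches: at [3:9] → '<wu3u>'; at [10:21] → '<xv0ts<apl>'.
The replacement refers to a captured group, so each match is rewritten using its own captured text.

'49a[wu3u]s[xv0ts<apl]e846'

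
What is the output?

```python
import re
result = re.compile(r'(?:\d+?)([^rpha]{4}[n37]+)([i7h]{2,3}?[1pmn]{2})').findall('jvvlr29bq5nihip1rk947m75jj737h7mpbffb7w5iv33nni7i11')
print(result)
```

The pattern matches one or more of a digit (lazy) (non-capturing group); then exactly 4 of any character except [rpha], then one or more of one of [n37] (captured); then 2 to 3 of one of [i7h] (lazy), then exactly 2 of one of [1pmn] (captured).
The `?` after the quantifier makes it lazy — it takes as little as possible before letting the rest of the pattern try.
Walking the string: at [5:16] match '29bq5nihip1', groups = ('9bq5n', 'ihip1'); at [22:33] match '75jj737h7mp', groups = ('5jj737', 'h7mp'); at [37:51] match '7w5iv33nni7i11', groups = ('w5iv33nn', 'i7i11').
Multiple groups make `findall` return tuples — one 2-tuple for each match.

[('9bq5n', 'ihip1'), ('5jj737', 'h7mp'), ('w5iv33nn', 'i7i11')]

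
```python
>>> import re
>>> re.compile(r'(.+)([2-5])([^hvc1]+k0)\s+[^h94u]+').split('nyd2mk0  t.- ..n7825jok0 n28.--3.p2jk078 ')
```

['', 'nyd2mk0  t.- ..n782', '5', 'jok0', '']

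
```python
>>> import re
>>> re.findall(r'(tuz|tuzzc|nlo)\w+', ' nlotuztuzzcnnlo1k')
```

['nlo']

Walking the string: at [1:18] match 'nlotuztuzzcnnlo1k', group 1 = 'nlo'.
`findall` collects group 1 from the one match (1 total).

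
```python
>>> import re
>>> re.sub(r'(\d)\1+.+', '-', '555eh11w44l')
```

The backreference `\1` re-matches whatever the first group consumed, character for character.
Matches: at [0:11] → '555eh11w44l'.
Every occurrence is swapped for '-'.

'-'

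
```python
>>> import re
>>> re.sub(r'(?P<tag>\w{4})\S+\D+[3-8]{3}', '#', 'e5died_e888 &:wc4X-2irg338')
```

'# &:#'

This matches exactly 4 of a word character (captured as 'tag'); then one or more of a non-whitespace character, then one or more of a non-digit; then exactly 3 of a character in [3-8].
Each match is replaced by '#'.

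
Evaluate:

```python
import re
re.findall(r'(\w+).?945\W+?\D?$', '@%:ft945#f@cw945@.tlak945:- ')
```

['tlak']

Pattern: one or more of a word character (captured); then optionally any character, then the literal '945', then one or more of a non-word character (lazy); then optionally a non-digit; then anchored at the end.
Walking the string: at [18:28] match 'tlak945:- ', group 1 = 'tlak'.
`findall` collects group 1 from the one match (1 total).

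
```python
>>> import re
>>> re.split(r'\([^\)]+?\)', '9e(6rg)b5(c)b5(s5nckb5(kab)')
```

['9e', 'b5', 'b5', '']

Matches to split on: at [2:7] → '(6rg)'; at [9:12] → '(c)'; at [14:27] → '(s5nckb5(kab)'.
`split` removes every match and returns the 4 fragments in between.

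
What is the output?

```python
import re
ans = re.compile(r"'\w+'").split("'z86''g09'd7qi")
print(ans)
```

['', '', 'd7qi']

`split` removes every match and returns the 3 fragments in between.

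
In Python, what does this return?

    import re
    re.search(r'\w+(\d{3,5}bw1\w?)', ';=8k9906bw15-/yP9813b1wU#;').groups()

('906bw15',)

The pattern matches one or more of a word character; then 3 to 5 of a digit, then the literal 'bw1', then optionally a word character (captured).
`search` walks the string left to right and returns the first match it finds.
The match spans [2:12] → '8k9906bw15'.
Captured: group 1 = '906bw15'.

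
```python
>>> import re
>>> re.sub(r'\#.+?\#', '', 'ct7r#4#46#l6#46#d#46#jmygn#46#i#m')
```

'ct7r46464646m'

Because the quantifier is non-greedy, it stops expanding at the earliest point where the rest of the pattern can succeed.
`sub` substitutes '' at each match site.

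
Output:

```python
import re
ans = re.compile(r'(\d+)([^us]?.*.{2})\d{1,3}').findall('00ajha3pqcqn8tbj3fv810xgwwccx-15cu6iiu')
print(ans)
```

With 2 capturing groups, `findall` returns a 2-tuple per match.

[('00', 'ajha3pqcqn8tbj3fv810xgwwccx-15cu')]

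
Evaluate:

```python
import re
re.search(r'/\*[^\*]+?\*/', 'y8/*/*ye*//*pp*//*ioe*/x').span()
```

`re.search` scans for the first position where the pattern succeeds.
The match spans [4:10] → '/*ye*/'.

(4, 10)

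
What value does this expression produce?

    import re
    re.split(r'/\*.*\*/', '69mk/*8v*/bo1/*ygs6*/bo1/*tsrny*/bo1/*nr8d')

Matches to split on: at [4:33] → '/*8v*/bo1/*ygs6*/bo1/*tsrny*/'.
`split` removes every match and returns the 2 fragments in between.

['69mk', 'bo1/*nr8d']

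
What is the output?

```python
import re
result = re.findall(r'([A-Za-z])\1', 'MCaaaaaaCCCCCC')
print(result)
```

['a', 'a', 'a', 'C', 'C', 'C']

`\1` has to match the exact text group 1 already captured.
Matches: at [2:4] match 'aa', group 1 = 'a'; at [4:6] match 'aa', group 1 = 'a'; at [6:8] match 'aa', group 1 = 'a'; at [8:10] match 'CC', group 1 = 'C'; at [10:12] match 'CC', group 1 = 'C'; ….
One capturing group, so `findall` returns just the captured substring from each match — 6 in all.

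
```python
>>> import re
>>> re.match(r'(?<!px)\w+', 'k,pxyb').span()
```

(0, 1)

With `match`, the pattern is implicitly anchored at the beginning.
The match spans [0:1] → 'k'.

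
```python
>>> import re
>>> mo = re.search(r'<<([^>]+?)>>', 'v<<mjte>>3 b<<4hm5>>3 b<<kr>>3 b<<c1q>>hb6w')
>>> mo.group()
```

'<<mjte>>'

Unlike `match`, `search` isn't anchored — it looks for the pattern anywhere in the string.
The match spans [1:9] → '<<mjte>>'.
Captured: group 1 = 'mjte'.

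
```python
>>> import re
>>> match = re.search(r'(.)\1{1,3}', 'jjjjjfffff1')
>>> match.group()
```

The backreference `\1` re-matches whatever the first group consumed, character for character.
The match spans [0:4] → 'jjjj'.

'jjjj'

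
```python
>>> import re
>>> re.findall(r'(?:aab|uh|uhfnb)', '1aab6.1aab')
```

['aab', 'aab']

With no groups in the pattern, `findall` gives back each whole match — 2 here.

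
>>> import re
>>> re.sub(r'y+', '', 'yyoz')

This matches one or more of a literal 'y'.
Matches: at [0:2] → 'yy'.
Every occurrence is swapped for ''.

'oz'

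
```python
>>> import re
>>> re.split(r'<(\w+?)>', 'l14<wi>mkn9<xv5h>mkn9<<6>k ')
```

['l14', 'wi', 'mkn9', 'xv5h', 'mkn9<', '6', 'k ']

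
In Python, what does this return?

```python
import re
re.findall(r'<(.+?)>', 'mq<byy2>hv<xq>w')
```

['byy2', 'xq']

Lazy quantifiers expand one character at a time until the remainder of the pattern can match.
Matches: at [2:8] match '<byy2>', group 1 = 'byy2'; at [10:14] match '<xq>', group 1 = 'xq'.
With a single group, `findall` returns only what that group captured — 2 items.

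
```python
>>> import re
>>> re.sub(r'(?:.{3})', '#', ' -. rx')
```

'##'

This matches exactly 3 of any character (non-capturing group).
Every occurrence is swapped for '#'.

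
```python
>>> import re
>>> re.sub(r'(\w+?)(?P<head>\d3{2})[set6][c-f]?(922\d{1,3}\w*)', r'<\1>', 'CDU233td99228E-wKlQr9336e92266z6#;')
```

Pattern: one or more of a word character (lazy) (captured); then a digit, then exactly 2 of a literal '3' (captured as 'head'); then one of [set6], then optionally a character in [c-f]; then the literal '922', then 1 to 3 of a digit, then zero or more of a word character (captured).
Matches: at [15:32] → 'wKlQr9336e92266z6'.
Each match is replaced using the text its own group 1 captured.

'CDU233td99228E-<wKlQr>#;'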